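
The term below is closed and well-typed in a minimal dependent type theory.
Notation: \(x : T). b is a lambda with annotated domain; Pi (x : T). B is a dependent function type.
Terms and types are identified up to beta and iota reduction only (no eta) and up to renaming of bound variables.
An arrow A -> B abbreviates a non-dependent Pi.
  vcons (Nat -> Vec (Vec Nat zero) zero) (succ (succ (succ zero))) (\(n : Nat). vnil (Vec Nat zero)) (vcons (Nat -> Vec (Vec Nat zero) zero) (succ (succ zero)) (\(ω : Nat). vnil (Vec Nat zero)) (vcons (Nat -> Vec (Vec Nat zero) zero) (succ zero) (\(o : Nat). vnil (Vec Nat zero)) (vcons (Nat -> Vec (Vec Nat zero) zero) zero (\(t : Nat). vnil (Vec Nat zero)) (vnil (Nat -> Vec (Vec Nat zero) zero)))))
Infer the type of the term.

the term's type:
  Vec (Nat -> Vec (Vec Nat zero) zero) (succ (succ (succ (succ zero))))


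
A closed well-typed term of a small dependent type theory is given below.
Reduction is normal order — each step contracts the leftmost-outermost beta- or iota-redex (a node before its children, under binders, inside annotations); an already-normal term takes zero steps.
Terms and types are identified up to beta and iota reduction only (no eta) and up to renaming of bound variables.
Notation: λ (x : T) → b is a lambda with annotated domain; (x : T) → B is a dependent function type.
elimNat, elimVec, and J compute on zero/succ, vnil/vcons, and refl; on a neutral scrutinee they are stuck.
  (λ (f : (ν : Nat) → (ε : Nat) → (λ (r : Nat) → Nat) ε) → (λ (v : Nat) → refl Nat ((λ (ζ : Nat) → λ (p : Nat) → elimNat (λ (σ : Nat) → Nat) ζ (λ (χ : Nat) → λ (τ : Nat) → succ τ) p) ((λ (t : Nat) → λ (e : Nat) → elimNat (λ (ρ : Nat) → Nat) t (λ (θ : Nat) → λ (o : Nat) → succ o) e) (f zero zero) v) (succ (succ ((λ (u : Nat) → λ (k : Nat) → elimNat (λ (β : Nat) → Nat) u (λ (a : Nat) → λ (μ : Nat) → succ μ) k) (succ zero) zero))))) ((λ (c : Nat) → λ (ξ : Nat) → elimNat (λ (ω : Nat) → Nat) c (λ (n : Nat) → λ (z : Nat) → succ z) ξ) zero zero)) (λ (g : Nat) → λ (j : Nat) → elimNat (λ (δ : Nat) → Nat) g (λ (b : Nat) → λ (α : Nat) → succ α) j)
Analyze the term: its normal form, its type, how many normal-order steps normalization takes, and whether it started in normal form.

resulting normal form:
  refl Nat (succ (succ (succ zero)))
inferred type:
  Eq Nat (succ (succ (succ zero))) (succ (succ (succ zero)))
normal-order step count: 26
already normal: no
first redex: a beta-redex


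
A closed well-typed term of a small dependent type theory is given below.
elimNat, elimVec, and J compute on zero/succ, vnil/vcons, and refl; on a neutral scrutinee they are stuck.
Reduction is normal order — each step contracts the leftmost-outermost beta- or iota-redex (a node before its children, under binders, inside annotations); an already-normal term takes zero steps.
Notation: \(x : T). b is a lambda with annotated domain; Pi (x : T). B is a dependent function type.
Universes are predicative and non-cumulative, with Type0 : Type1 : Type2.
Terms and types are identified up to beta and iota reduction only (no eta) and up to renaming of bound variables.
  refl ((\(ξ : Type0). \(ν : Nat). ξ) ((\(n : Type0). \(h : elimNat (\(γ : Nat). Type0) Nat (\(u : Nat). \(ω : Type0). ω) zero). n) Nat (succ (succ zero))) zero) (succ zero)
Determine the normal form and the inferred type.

resulting normal form:
  refl Nat (succ zero)
inferred type:
  Eq Nat (succ zero) (succ zero)


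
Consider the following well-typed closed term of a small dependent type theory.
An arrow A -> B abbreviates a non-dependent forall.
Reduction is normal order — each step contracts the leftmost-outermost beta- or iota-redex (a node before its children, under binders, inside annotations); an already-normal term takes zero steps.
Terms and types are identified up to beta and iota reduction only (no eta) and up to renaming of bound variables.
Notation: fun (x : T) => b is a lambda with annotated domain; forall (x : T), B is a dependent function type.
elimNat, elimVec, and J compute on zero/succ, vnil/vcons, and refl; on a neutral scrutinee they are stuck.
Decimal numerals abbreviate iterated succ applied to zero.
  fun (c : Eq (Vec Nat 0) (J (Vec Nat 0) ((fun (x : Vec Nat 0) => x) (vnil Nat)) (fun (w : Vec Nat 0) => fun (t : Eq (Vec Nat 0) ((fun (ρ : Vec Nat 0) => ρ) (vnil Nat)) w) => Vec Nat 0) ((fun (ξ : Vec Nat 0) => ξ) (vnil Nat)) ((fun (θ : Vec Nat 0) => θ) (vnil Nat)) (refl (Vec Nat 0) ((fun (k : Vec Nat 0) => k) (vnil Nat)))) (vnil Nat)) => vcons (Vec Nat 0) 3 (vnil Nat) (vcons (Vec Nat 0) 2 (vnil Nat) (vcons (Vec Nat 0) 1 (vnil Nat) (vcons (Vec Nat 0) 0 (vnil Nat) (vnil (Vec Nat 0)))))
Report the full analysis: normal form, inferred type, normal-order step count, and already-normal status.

resulting normal form:
  fun (c : Eq (Vec Nat 0) (vnil Nat) (vnil Nat)) => vcons (Vec Nat 0) 3 (vnil Nat) (vcons (Vec Nat 0) 2 (vnil Nat) (vcons (Vec Nat 0) 1 (vnil Nat) (vcons (Vec Nat 0) 0 (vnil Nat) (vnil (Vec Nat 0)))))
the term's type:
  Eq (Vec Nat 0) (vnil Nat) (vnil Nat) -> Vec (Vec Nat 0) 4
steps to reach normal form (normal order): 2
already normal: no
first contracted redex: a J iota-redex


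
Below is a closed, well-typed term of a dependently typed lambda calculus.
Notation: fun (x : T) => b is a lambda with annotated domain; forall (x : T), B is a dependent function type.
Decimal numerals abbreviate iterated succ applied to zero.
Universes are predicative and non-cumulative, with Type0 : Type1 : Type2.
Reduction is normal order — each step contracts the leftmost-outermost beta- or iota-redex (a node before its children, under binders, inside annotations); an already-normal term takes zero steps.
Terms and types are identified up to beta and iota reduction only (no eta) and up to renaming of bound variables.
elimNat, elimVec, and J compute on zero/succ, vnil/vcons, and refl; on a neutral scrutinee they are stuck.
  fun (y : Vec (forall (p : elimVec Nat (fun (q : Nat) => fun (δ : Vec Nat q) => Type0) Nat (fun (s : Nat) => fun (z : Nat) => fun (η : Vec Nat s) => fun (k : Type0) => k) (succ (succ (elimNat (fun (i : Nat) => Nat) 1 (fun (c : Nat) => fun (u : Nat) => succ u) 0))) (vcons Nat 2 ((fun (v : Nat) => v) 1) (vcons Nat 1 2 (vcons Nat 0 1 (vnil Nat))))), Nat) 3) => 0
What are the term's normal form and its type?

normal form:
  fun (y : Vec (forall (p : Nat), Nat) 3) => 0
the term's type:
  forall (y : Vec (forall (p : Nat), Nat) 3), Nat


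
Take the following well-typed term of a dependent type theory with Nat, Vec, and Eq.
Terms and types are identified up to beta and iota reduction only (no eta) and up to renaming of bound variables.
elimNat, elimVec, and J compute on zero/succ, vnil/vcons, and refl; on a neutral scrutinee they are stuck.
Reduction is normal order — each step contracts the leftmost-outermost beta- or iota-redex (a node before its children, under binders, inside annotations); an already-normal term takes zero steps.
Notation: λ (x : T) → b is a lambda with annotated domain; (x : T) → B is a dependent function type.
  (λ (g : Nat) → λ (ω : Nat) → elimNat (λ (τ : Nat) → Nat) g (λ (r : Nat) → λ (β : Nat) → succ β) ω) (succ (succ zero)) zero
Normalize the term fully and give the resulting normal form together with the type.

normal form:
  succ (succ zero)
inferred type:
  Nat
observation: reduction starts at a beta-redex, and 3 normal-order steps reach the normal form.


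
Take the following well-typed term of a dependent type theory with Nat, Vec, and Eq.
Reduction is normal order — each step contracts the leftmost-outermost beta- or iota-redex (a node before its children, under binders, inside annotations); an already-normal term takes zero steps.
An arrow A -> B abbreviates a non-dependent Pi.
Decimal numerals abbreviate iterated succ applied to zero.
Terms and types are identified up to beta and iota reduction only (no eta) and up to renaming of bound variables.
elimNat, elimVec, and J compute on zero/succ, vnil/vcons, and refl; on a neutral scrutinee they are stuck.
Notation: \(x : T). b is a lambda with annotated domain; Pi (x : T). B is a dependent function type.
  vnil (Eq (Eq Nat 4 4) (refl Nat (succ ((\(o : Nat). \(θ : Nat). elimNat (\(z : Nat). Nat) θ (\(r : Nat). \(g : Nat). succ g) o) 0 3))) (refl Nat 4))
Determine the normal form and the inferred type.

reduced normal form:
  vnil (Eq (Eq Nat 4 4) (refl Nat 4) (refl Nat 4))
the term's type:
  Vec (Eq (Eq Nat 4 4) (refl Nat 4) (refl Nat 4)) 0
observation: 3 normal-order steps normalize the term, beginning with a beta-redex.


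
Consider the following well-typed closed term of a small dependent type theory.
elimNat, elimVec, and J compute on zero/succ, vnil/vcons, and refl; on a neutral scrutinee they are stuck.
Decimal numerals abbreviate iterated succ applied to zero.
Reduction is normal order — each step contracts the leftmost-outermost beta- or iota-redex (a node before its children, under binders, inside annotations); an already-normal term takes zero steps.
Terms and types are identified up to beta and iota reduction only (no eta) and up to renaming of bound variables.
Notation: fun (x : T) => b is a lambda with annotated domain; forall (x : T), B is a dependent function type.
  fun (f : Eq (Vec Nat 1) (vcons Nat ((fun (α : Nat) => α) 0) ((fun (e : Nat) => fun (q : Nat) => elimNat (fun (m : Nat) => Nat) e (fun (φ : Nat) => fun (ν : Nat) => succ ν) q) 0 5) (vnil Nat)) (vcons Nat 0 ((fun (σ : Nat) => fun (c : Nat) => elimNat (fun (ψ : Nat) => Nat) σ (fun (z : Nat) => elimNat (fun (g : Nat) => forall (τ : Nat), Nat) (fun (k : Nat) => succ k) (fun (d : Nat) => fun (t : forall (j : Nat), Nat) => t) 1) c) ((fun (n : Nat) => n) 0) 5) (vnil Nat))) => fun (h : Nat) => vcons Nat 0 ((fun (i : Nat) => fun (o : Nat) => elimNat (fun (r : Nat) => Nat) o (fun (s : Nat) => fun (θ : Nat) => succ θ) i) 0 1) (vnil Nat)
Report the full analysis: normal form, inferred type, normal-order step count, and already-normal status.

normal form:
  fun (f : Eq (Vec Nat 1) (vcons Nat 0 5 (vnil Nat)) (vcons Nat 0 5 (vnil Nat))) => fun (α : Nat) => vcons Nat 0 1 (vnil Nat)
type:
  forall (f : Eq (Vec Nat 1) (vcons Nat 0 5 (vnil Nat)) (vcons Nat 0 5 (vnil Nat))), forall (α : Nat), Vec Nat 1
reduction steps (normal order): 61
term was already normal: no
first contracted redex: a beta-redex


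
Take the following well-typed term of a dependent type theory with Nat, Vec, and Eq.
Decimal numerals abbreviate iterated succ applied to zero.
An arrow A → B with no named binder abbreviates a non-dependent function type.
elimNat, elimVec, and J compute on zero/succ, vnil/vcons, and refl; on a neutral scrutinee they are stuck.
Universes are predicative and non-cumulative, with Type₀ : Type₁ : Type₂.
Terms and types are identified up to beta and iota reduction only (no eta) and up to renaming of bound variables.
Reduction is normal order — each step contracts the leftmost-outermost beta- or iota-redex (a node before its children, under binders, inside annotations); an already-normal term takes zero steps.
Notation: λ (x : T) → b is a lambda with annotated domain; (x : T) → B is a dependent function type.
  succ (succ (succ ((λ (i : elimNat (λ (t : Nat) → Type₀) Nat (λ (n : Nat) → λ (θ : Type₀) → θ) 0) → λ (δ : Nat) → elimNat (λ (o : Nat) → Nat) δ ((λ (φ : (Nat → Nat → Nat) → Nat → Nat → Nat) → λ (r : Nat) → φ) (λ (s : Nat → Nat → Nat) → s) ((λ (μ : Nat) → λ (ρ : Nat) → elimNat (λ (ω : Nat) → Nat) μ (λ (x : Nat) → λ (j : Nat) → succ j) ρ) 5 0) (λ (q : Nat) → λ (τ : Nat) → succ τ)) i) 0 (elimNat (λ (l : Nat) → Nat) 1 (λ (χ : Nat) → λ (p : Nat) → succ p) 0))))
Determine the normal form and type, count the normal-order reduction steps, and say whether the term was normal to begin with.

reduced normal form:
  4
inferred type:
  Nat
steps to reach normal form (normal order): 4
started in normal form: no
first contracted redex: a beta-redex


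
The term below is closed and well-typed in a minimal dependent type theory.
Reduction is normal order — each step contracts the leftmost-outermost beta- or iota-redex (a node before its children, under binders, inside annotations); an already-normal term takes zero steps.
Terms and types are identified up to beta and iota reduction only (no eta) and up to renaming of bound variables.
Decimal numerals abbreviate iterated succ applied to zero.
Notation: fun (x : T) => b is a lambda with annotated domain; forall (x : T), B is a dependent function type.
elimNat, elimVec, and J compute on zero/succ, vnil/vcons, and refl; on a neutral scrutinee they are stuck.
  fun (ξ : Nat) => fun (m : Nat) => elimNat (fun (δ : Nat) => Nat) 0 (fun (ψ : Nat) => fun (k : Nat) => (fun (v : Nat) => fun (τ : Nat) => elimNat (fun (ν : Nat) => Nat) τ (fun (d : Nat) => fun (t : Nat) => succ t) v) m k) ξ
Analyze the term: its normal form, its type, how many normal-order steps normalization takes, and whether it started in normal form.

normal form:
  fun (ξ : Nat) => fun (m : Nat) => elimNat (fun (δ : Nat) => Nat) 0 (fun (ψ : Nat) => fun (k : Nat) => elimNat (fun (v : Nat) => Nat) k (fun (τ : Nat) => fun (ν : Nat) => succ ν) m) ξ
type:
  forall (ξ : Nat), forall (m : Nat), Nat
reduction steps (normal order): 2
started in normal form: no
first contracted redex: a beta-redex


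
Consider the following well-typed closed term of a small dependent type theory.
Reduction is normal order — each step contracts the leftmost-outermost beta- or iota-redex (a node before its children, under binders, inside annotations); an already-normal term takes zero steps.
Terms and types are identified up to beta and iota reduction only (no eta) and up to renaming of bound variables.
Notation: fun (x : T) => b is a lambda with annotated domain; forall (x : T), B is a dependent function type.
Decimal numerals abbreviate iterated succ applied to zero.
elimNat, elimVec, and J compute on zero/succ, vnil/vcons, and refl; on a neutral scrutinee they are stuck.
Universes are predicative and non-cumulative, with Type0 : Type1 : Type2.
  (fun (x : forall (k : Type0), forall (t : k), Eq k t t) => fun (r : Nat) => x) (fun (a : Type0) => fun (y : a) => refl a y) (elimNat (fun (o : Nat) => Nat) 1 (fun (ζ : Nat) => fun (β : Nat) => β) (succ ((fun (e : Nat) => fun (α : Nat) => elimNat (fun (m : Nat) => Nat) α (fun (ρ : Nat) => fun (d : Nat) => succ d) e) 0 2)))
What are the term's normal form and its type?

reduced normal form:
  fun (x : Type0) => fun (k : x) => refl x k
type:
  forall (x : Type0), forall (k : x), Eq x k k
observation: the term reaches its normal form after 2 normal-order steps.


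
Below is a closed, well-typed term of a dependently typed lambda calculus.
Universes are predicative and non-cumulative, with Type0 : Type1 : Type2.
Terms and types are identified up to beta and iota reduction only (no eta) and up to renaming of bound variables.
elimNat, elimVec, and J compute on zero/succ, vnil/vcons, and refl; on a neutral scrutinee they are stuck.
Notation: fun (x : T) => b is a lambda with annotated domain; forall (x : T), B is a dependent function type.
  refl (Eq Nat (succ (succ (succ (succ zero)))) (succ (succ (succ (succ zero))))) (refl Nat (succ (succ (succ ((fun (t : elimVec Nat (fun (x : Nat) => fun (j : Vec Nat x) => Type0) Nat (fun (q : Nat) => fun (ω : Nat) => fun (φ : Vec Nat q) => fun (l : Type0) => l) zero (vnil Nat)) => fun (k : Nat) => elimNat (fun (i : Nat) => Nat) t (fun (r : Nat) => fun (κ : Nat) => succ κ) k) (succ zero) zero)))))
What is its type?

type:
  Eq (Eq Nat (succ (succ (succ (succ zero)))) (succ (succ (succ (succ zero))))) (refl Nat (succ (succ (succ (succ zero))))) (refl Nat (succ (succ (succ (succ zero)))))


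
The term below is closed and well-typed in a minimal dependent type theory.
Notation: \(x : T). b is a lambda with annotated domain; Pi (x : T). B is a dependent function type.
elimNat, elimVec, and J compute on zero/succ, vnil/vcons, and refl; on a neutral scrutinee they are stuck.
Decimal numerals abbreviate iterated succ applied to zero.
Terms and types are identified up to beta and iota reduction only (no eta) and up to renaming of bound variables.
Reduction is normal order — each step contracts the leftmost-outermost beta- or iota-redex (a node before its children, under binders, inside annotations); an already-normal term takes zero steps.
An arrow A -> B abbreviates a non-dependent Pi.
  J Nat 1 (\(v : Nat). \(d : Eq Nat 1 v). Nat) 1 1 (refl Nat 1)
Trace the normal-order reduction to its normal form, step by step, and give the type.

normal-order reduction sequence:
  J Nat 1 (\(v : Nat). \(d : Eq Nat 1 v). Nat) 1 1 (refl Nat 1)
  ~> 1
type:
  Nat


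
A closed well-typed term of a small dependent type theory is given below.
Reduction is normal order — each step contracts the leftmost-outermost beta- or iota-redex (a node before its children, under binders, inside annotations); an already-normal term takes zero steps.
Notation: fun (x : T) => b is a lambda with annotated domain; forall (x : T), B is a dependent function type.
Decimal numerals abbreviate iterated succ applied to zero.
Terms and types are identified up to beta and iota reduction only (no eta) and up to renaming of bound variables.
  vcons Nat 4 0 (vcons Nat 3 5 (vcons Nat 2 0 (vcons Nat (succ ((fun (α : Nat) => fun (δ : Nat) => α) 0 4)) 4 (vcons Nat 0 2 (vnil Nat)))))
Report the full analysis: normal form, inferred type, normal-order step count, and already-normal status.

normal form:
  vcons Nat 4 0 (vcons Nat 3 5 (vcons Nat 2 0 (vcons Nat 1 4 (vcons Nat 0 2 (vnil Nat)))))
type:
  Vec Nat 5
normal-order step count: 2
already normal: no
first contracted redex: a beta-redex


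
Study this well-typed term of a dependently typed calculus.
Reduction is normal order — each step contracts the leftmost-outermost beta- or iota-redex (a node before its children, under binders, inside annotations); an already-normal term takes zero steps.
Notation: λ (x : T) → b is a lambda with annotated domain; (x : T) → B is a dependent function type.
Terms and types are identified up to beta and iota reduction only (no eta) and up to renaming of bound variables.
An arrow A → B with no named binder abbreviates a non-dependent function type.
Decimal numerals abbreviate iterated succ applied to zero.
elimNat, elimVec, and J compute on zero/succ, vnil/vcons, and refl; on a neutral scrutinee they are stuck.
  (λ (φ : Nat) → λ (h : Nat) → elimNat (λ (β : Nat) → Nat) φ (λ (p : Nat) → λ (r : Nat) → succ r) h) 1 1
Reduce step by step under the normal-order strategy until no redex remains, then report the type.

normal-order reduction sequence:
  (λ (φ : Nat) → λ (h : Nat) → elimNat (λ (β : Nat) → Nat) φ (λ (p : Nat) → λ (r : Nat) → succ r) h) 1 1
  ~> (λ (φ : Nat) → elimNat (λ (h : Nat) → Nat) 1 (λ (β : Nat) → λ (p : Nat) → succ p) φ) 1
  ~> elimNat (λ (φ : Nat) → Nat) 1 (λ (h : Nat) → λ (β : Nat) → succ β) 1
  ~> (λ (φ : Nat) → λ (h : Nat) → succ h) 0 (elimNat (λ (β : Nat) → Nat) 1 (λ (p : Nat) → λ (r : Nat) → succ r) 0)
  ~> (λ (φ : Nat) → succ φ) (elimNat (λ (h : Nat) → Nat) 1 (λ (β : Nat) → λ (p : Nat) → succ p) 0)
  ~> succ (elimNat (λ (φ : Nat) → Nat) 1 (λ (h : Nat) → λ (β : Nat) → succ β) 0)
  ~> 2
type:
  Nat


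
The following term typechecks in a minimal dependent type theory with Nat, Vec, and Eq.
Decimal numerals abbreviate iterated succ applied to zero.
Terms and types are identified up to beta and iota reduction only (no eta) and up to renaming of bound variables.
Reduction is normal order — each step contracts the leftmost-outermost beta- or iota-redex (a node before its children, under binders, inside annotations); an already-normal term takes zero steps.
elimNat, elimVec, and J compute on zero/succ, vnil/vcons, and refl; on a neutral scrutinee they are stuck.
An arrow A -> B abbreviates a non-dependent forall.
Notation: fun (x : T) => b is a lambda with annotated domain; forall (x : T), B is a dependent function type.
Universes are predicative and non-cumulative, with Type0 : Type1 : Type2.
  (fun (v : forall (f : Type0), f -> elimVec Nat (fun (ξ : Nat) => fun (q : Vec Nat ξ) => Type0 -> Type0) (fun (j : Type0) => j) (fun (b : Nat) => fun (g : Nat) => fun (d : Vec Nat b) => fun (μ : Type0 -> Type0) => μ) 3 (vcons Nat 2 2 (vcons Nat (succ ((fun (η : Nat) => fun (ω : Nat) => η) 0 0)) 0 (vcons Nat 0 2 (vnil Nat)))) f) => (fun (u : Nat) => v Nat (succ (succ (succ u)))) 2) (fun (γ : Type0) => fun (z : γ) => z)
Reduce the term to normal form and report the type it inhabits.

normal form:
  5
type:
  Nat


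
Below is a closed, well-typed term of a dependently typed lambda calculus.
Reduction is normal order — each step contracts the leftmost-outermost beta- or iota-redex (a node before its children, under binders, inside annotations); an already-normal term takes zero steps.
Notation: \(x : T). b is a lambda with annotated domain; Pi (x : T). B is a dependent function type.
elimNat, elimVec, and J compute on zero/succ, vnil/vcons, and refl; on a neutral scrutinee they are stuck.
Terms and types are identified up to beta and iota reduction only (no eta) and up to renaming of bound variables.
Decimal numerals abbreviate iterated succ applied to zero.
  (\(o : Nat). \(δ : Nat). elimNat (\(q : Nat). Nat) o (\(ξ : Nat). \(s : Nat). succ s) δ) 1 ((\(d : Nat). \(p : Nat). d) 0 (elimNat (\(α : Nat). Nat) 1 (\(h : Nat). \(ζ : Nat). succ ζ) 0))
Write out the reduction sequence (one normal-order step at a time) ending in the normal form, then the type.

reduction (normal order):
  (\(o : Nat). \(δ : Nat). elimNat (\(q : Nat). Nat) o (\(ξ : Nat). \(s : Nat). succ s) δ) 1 ((\(d : Nat). \(p : Nat). d) 0 (elimNat (\(α : Nat). Nat) 1 (\(h : Nat). \(ζ : Nat). succ ζ) 0))
  ~> (\(o : Nat). elimNat (\(δ : Nat). Nat) 1 (\(q : Nat). \(ξ : Nat). succ ξ) o) ((\(s : Nat). \(d : Nat). s) 0 (elimNat (\(p : Nat). Nat) 1 (\(α : Nat). \(h : Nat). succ h) 0))
  ~> elimNat (\(o : Nat). Nat) 1 (\(δ : Nat). \(q : Nat). succ q) ((\(ξ : Nat). \(s : Nat). ξ) 0 (elimNat (\(d : Nat). Nat) 1 (\(p : Nat). \(α : Nat). succ α) 0))
  ~> elimNat (\(o : Nat). Nat) 1 (\(δ : Nat). \(q : Nat). succ q) ((\(ξ : Nat). 0) (elimNat (\(s : Nat). Nat) 1 (\(d : Nat). \(p : Nat). succ p) 0))
  ~> elimNat (\(o : Nat). Nat) 1 (\(δ : Nat). \(q : Nat). succ q) 0
  ~> 1
type:
  Nat


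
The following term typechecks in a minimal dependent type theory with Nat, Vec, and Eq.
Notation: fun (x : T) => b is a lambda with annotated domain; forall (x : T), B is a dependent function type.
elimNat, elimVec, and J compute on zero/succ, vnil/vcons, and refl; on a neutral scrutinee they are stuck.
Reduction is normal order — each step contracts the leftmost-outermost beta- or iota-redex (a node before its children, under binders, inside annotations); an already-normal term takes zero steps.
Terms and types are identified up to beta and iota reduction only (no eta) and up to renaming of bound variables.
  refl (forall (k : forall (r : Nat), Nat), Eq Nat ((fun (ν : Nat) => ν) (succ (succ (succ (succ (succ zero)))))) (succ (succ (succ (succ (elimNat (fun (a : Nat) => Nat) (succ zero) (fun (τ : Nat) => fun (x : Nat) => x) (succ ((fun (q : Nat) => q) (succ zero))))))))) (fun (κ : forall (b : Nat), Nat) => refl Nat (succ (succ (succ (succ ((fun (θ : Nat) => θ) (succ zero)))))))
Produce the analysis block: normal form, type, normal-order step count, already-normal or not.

reduced normal form:
  refl (forall (k : forall (r : Nat), Nat), Eq Nat (succ (succ (succ (succ (succ zero))))) (succ (succ (succ (succ (succ zero)))))) (fun (ν : forall (a : Nat), Nat) => refl Nat (succ (succ (succ (succ (succ zero))))))
type:
  Eq (forall (k : forall (r : Nat), Nat), Eq Nat (succ (succ (succ (succ (succ zero))))) (succ (succ (succ (succ (succ zero)))))) (fun (ν : forall (a : Nat), Nat) => refl Nat (succ (succ (succ (succ (succ zero)))))) (fun (τ : forall (x : Nat), Nat) => refl Nat (succ (succ (succ (succ (succ zero))))))
reduction steps (normal order): 10
started in normal form: no
first redex: a beta-redex


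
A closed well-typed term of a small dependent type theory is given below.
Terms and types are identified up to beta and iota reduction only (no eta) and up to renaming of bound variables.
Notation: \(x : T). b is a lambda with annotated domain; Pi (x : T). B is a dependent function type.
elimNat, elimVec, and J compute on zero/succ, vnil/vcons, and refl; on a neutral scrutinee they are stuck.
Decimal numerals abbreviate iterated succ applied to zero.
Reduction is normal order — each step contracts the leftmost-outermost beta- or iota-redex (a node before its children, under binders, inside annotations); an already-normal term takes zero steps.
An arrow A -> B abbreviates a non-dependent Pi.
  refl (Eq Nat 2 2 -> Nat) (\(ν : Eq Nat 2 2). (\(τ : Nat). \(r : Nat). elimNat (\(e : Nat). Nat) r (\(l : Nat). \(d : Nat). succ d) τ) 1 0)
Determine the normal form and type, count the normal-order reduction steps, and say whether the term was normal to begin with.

reduced normal form:
  refl (Eq Nat 2 2 -> Nat) (\(ν : Eq Nat 2 2). 1)
the term's type:
  Eq (Eq Nat 2 2 -> Nat) (\(ν : Eq Nat 2 2). 1) (\(τ : Eq Nat 2 2). 1)
reduction steps (normal order): 6
term was already normal: no
first contracted redex: a beta-redex


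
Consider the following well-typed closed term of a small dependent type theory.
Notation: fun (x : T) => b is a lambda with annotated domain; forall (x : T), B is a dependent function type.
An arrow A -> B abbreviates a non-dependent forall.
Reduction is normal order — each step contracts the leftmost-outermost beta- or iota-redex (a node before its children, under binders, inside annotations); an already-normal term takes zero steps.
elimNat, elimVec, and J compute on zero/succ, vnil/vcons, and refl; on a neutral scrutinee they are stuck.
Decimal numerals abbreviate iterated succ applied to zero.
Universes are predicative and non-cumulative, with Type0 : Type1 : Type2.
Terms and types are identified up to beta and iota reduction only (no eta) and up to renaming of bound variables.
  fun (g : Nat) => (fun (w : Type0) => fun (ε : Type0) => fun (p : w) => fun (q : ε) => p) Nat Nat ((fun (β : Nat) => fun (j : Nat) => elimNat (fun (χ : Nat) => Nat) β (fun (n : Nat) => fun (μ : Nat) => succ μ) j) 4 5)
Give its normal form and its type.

resulting normal form:
  fun (g : Nat) => fun (w : Nat) => 9
the term's type:
  Nat -> Nat -> Nat


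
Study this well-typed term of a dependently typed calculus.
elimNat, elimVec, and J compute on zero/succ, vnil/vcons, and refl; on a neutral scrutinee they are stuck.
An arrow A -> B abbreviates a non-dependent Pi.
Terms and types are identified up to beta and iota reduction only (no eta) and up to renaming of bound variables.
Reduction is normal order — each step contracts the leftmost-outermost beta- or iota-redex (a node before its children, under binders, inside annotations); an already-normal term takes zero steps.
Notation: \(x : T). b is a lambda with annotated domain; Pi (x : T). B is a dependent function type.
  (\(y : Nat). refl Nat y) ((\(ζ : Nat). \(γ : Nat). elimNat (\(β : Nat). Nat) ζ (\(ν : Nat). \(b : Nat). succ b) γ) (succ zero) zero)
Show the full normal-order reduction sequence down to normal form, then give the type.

reduction (normal order):
  (\(y : Nat). refl Nat y) ((\(ζ : Nat). \(γ : Nat). elimNat (\(β : Nat). Nat) ζ (\(ν : Nat). \(b : Nat). succ b) γ) (succ zero) zero)
  ~> refl Nat ((\(y : Nat). \(ζ : Nat). elimNat (\(γ : Nat). Nat) y (\(β : Nat). \(ν : Nat). succ ν) ζ) (succ zero) zero)
  ~> refl Nat ((\(y : Nat). elimNat (\(ζ : Nat). Nat) (succ zero) (\(γ : Nat). \(β : Nat). succ β) y) zero)
  ~> refl Nat (elimNat (\(y : Nat). Nat) (succ zero) (\(ζ : Nat). \(γ : Nat). succ γ) zero)
  ~> refl Nat (succ zero)
type:
  Eq Nat (succ zero) (succ zero)


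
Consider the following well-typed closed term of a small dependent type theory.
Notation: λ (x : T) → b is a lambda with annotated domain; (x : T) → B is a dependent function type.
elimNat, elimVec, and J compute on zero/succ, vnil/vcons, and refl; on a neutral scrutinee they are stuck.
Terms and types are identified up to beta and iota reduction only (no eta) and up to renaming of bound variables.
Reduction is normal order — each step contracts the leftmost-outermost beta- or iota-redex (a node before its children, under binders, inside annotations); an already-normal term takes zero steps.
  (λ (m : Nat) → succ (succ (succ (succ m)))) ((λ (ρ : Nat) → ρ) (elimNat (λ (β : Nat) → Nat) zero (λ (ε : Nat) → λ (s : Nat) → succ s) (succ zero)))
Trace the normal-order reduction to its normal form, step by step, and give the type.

normal-order reduction:
  (λ (m : Nat) → succ (succ (succ (succ m)))) ((λ (ρ : Nat) → ρ) (elimNat (λ (β : Nat) → Nat) zero (λ (ε : Nat) → λ (s : Nat) → succ s) (succ zero)))
  ~> succ (succ (succ (succ ((λ (m : Nat) → m) (elimNat (λ (ρ : Nat) → Nat) zero (λ (β : Nat) → λ (ε : Nat) → succ ε) (succ zero))))))
  ~> succ (succ (succ (succ (elimNat (λ (m : Nat) → Nat) zero (λ (ρ : Nat) → λ (β : Nat) → succ β) (succ zero)))))
  ~> succ (succ (succ (succ ((λ (m : Nat) → λ (ρ : Nat) → succ ρ) zero (elimNat (λ (β : Nat) → Nat) zero (λ (ε : Nat) → λ (s : Nat) → succ s) zero)))))
  ~> succ (succ (succ (succ ((λ (m : Nat) → succ m) (elimNat (λ (ρ : Nat) → Nat) zero (λ (β : Nat) → λ (ε : Nat) → succ ε) zero)))))
  ~> succ (succ (succ (succ (succ (elimNat (λ (m : Nat) → Nat) zero (λ (ρ : Nat) → λ (β : Nat) → succ β) zero)))))
  ~> succ (succ (succ (succ (succ zero))))
inferred type:
  Nat


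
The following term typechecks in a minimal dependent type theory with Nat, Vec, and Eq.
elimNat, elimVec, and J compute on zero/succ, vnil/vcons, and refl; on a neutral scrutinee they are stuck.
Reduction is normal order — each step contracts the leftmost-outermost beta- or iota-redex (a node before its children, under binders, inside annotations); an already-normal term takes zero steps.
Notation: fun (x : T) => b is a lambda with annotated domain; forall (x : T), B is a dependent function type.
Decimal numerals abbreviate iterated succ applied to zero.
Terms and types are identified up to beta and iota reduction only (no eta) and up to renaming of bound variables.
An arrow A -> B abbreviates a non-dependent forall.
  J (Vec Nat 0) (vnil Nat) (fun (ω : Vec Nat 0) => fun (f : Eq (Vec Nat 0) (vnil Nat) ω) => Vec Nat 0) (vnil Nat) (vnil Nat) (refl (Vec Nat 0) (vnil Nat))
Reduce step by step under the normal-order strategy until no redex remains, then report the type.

reduction (normal order):
  J (Vec Nat 0) (vnil Nat) (fun (ω : Vec Nat 0) => fun (f : Eq (Vec Nat 0) (vnil Nat) ω) => Vec Nat 0) (vnil Nat) (vnil Nat) (refl (Vec Nat 0) (vnil Nat))
  ~> vnil Nat
type:
  Vec Nat 0


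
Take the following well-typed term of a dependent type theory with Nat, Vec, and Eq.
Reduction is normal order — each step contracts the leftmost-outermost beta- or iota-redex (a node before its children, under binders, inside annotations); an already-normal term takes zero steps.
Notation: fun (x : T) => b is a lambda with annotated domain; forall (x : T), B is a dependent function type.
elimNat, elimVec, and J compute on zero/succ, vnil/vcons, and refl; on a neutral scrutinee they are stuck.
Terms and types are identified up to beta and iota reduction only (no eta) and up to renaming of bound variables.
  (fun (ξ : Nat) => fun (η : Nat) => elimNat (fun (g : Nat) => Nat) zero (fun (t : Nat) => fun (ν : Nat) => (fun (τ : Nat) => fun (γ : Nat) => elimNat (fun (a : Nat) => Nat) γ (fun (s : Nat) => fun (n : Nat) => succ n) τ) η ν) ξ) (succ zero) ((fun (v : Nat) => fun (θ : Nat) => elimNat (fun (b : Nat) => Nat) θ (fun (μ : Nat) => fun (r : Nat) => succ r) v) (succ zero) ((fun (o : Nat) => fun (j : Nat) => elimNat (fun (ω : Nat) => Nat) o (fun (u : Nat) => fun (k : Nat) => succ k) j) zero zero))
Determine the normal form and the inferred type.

normal form:
  succ zero
the term's type:
  Nat
observation: 21 normal-order steps separate the term from its normal form.


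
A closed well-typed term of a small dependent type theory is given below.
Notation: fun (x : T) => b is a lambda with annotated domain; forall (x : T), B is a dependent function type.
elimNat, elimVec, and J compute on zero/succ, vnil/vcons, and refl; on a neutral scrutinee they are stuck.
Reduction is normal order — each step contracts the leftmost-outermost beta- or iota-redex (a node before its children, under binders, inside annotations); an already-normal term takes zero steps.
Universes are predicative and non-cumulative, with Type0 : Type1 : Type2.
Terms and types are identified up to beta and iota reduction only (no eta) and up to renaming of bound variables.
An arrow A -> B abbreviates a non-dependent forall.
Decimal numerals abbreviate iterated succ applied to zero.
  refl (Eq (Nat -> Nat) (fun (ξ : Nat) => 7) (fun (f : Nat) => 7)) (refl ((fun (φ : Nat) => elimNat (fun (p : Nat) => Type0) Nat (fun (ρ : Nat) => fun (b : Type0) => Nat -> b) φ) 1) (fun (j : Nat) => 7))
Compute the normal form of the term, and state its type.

reduced normal form:
  refl (Eq (Nat -> Nat) (fun (ξ : Nat) => 7) (fun (f : Nat) => 7)) (refl (Nat -> Nat) (fun (φ : Nat) => 7))
inferred type:
  Eq (Eq (Nat -> Nat) (fun (ξ : Nat) => 7) (fun (f : Nat) => 7)) (refl (Nat -> Nat) (fun (φ : Nat) => 7)) (refl (Nat -> Nat) (fun (p : Nat) => 7))
observation: normalization takes exactly 5 steps under the normal-order strategy.


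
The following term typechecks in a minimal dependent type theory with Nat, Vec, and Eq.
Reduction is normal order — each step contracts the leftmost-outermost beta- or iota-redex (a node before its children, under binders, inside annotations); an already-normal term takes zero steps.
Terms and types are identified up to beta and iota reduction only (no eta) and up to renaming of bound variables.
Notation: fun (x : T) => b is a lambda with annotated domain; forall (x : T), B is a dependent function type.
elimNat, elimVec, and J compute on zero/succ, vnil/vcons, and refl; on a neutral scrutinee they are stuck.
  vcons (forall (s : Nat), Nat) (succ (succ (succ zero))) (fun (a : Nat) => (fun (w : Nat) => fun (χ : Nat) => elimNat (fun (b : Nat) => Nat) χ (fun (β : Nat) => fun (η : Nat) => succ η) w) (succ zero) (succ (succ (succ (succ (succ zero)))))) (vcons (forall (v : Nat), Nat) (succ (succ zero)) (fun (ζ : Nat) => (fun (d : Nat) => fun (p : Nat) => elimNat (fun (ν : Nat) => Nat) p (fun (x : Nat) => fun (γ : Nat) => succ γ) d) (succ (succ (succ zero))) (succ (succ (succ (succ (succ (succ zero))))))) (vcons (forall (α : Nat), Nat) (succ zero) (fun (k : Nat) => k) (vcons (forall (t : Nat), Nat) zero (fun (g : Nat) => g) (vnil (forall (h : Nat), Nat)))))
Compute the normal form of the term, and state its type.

resulting normal form:
  vcons (forall (s : Nat), Nat) (succ (succ (succ zero))) (fun (a : Nat) => succ (succ (succ (succ (succ (succ zero)))))) (vcons (forall (w : Nat), Nat) (succ (succ zero)) (fun (χ : Nat) => succ (succ (succ (succ (succ (succ (succ (succ (succ zero))))))))) (vcons (forall (b : Nat), Nat) (succ zero) (fun (β : Nat) => β) (vcons (forall (η : Nat), Nat) zero (fun (v : Nat) => v) (vnil (forall (ζ : Nat), Nat)))))
type:
  Vec (forall (s : Nat), Nat) (succ (succ (succ (succ zero))))
observation: normalization takes exactly 18 steps under the normal-order strategy.


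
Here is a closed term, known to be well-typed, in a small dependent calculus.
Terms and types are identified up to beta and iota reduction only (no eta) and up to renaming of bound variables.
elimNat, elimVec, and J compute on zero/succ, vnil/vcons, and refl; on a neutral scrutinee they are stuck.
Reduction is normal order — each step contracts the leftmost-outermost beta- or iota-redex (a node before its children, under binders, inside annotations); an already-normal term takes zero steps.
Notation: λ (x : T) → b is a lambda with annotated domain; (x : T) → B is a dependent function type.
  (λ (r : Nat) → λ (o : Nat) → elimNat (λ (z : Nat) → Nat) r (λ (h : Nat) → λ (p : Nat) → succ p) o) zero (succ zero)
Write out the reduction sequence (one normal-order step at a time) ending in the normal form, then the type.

reduction (normal order):
  (λ (r : Nat) → λ (o : Nat) → elimNat (λ (z : Nat) → Nat) r (λ (h : Nat) → λ (p : Nat) → succ p) o) zero (succ zero)
  ~> (λ (r : Nat) → elimNat (λ (o : Nat) → Nat) zero (λ (z : Nat) → λ (h : Nat) → succ h) r) (succ zero)
  ~> elimNat (λ (r : Nat) → Nat) zero (λ (o : Nat) → λ (z : Nat) → succ z) (succ zero)
  ~> (λ (r : Nat) → λ (o : Nat) → succ o) zero (elimNat (λ (z : Nat) → Nat) zero (λ (h : Nat) → λ (p : Nat) → succ p) zero)
  ~> (λ (r : Nat) → succ r) (elimNat (λ (o : Nat) → Nat) zero (λ (z : Nat) → λ (h : Nat) → succ h) zero)
  ~> succ (elimNat (λ (r : Nat) → Nat) zero (λ (o : Nat) → λ (z : Nat) → succ z) zero)
  ~> succ zero
inferred type:
  Nat


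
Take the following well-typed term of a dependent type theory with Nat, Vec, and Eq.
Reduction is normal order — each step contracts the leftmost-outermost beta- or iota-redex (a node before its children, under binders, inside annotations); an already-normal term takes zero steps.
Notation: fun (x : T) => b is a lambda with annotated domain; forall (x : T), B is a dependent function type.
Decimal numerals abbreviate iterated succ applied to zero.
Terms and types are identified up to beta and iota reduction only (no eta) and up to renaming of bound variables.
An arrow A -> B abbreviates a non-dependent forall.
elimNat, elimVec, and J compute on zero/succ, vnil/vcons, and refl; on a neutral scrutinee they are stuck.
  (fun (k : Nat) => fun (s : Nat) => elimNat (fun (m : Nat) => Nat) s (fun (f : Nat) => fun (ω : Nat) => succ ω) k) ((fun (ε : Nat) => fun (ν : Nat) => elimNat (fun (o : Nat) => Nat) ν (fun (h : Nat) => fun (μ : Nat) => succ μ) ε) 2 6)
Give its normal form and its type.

resulting normal form:
  fun (k : Nat) => succ (succ (succ (succ (succ (succ (succ (succ k)))))))
the term's type:
  Nat -> Nat


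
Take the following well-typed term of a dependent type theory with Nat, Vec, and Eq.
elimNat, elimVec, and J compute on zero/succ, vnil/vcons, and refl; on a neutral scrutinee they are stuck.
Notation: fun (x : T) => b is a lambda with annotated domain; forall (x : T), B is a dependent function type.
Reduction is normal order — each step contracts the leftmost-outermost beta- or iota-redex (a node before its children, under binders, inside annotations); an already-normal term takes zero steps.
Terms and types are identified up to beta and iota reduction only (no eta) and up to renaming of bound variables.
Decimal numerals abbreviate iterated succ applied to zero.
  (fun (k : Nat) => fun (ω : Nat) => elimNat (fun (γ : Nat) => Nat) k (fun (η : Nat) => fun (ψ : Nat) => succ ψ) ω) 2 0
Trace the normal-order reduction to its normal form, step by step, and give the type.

reduction (normal order):
  (fun (k : Nat) => fun (ω : Nat) => elimNat (fun (γ : Nat) => Nat) k (fun (η : Nat) => fun (ψ : Nat) => succ ψ) ω) 2 0
  ~> (fun (k : Nat) => elimNat (fun (ω : Nat) => Nat) 2 (fun (γ : Nat) => fun (η : Nat) => succ η) k) 0
  ~> elimNat (fun (k : Nat) => Nat) 2 (fun (ω : Nat) => fun (γ : Nat) => succ γ) 0
  ~> 2
type:
  Nat


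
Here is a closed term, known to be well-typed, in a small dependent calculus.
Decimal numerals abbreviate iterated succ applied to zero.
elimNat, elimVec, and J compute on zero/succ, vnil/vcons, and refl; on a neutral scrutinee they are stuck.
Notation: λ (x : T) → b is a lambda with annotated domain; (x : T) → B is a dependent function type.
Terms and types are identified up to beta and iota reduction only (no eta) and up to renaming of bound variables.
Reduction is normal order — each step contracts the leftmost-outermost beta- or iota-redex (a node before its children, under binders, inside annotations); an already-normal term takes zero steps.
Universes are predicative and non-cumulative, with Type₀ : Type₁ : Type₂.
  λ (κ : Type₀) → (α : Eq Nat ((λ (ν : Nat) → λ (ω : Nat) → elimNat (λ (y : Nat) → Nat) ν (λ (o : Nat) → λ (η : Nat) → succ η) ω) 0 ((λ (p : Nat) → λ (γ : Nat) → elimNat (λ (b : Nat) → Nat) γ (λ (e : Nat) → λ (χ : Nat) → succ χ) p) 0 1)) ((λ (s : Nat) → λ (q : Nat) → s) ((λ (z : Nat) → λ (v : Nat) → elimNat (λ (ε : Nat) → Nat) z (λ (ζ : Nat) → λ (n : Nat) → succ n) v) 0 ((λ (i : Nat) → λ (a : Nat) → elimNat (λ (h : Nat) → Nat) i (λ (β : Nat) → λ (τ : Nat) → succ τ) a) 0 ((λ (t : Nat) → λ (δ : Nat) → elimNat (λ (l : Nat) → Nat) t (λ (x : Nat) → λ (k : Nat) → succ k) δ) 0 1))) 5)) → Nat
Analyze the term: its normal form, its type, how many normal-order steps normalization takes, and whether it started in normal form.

normal form:
  λ (κ : Type₀) → (α : Eq Nat 1 1) → Nat
inferred type:
  (κ : Type₀) → Type₀
reduction steps (normal order): 29
already normal: no
first contracted redex: a beta-redex
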